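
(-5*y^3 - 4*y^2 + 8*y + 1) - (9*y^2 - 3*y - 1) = -5*y^3 - 13*y^2 + 11*y + 2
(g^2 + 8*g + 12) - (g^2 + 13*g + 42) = -5*g - 30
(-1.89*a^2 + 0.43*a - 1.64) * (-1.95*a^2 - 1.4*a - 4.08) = 3.6855*a^4 + 1.8075*a^3 + 10.3072*a^2 + 0.5416*a + 6.6912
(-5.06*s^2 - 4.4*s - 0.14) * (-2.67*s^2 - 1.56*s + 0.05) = 13.5102*s^4 + 19.6416*s^3 + 6.9848*s^2 - 0.00159999999999999*s - 0.007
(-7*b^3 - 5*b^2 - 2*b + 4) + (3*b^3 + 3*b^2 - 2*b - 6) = -4*b^3 - 2*b^2 - 4*b - 2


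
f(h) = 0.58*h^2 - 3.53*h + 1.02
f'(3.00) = -0.05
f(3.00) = -4.35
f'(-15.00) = -20.93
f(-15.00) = 184.47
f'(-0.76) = -4.41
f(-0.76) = 4.04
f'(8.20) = 5.98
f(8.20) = 11.07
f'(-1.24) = -4.97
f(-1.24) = 6.29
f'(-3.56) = -7.66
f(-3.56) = 20.94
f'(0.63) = -2.80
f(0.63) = -0.97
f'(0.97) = -2.40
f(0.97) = -1.86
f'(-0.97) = -4.66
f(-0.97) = 4.99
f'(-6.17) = -10.69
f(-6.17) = 44.88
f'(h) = 1.16*h - 3.53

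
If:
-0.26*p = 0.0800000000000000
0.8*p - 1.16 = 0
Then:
No Solution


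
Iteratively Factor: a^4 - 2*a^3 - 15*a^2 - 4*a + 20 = (a - 5)*(a^3 + 3*a^2 - 4) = (a - 5)*(a - 1)*(a^2 + 4*a + 4) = (a - 5)*(a - 1)*(a + 2)*(a + 2)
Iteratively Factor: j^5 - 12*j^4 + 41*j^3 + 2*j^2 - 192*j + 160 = (j - 5)*(j^4 - 7*j^3 + 6*j^2 + 32*j - 32) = (j - 5)*(j - 1)*(j^3 - 6*j^2 + 32) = (j - 5)*(j - 1)*(j + 2)*(j^2 - 8*j + 16) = (j - 5)*(j - 4)*(j - 1)*(j + 2)*(j - 4)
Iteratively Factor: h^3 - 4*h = (h + 2)*(h^2 - 2*h) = h*(h + 2)*(h - 2)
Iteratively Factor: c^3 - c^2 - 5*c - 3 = (c - 3)*(c^2 + 2*c + 1) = (c - 3)*(c + 1)*(c + 1)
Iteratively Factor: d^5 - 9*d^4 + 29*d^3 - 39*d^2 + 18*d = (d - 3)*(d^4 - 6*d^3 + 11*d^2 - 6*d) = d*(d - 3)*(d^3 - 6*d^2 + 11*d - 6) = d*(d - 3)*(d - 1)*(d^2 - 5*d + 6) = d*(d - 3)*(d - 2)*(d - 1)*(d - 3)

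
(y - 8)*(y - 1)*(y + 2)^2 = y^4 - 5*y^3 - 24*y^2 - 4*y + 32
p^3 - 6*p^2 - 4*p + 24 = (p - 6)*(p - 2)*(p + 2)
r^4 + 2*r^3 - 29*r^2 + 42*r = r*(r - 3)*(r - 2)*(r + 7)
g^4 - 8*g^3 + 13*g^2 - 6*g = g*(g - 6)*(g - 1)^2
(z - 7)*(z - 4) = z^2 - 11*z + 28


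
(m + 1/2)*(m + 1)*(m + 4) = m^3 + 11*m^2/2 + 13*m/2 + 2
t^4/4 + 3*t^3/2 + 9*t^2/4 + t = t*(t/4 + 1)*(t + 1)^2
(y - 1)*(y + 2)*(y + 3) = y^3 + 4*y^2 + y - 6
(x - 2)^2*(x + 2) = x^3 - 2*x^2 - 4*x + 8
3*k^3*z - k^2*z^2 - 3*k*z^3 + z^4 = z*(-3*k + z)*(-k + z)*(k + z)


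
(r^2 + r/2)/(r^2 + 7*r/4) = 2*(2*r + 1)/(4*r + 7)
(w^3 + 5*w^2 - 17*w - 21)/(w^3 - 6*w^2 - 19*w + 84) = (w^2 + 8*w + 7)/(w^2 - 3*w - 28)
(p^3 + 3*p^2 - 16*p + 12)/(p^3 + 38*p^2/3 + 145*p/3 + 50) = 3*(p^2 - 3*p + 2)/(3*p^2 + 20*p + 25)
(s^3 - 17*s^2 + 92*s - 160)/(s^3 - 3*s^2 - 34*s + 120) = (s - 8)/(s + 6)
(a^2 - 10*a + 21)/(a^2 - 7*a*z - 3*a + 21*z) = (7 - a)/(-a + 7*z)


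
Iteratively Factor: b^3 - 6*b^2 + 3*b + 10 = (b - 5)*(b^2 - b - 2) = (b - 5)*(b - 2)*(b + 1)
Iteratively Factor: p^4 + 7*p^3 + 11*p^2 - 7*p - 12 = (p + 4)*(p^3 + 3*p^2 - p - 3) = (p + 3)*(p + 4)*(p^2 - 1) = (p + 1)*(p + 3)*(p + 4)*(p - 1)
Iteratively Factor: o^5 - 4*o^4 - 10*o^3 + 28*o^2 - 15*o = (o - 1)*(o^4 - 3*o^3 - 13*o^2 + 15*o) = o*(o - 1)*(o^3 - 3*o^2 - 13*o + 15) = o*(o - 5)*(o - 1)*(o^2 + 2*o - 3) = o*(o - 5)*(o - 1)^2*(o + 3)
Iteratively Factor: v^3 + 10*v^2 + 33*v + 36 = (v + 4)*(v^2 + 6*v + 9) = (v + 3)*(v + 4)*(v + 3)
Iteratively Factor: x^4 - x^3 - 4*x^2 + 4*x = (x - 1)*(x^3 - 4*x) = x*(x - 1)*(x^2 - 4) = x*(x - 2)*(x - 1)*(x + 2)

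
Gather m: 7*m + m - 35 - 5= 8*m - 40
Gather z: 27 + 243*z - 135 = 243*z - 108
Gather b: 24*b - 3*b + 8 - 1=21*b + 7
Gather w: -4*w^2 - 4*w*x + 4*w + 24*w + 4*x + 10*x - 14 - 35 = -4*w^2 + w*(28 - 4*x) + 14*x - 49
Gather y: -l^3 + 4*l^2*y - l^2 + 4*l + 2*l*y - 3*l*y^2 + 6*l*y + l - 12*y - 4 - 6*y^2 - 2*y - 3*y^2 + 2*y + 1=-l^3 - l^2 + 5*l + y^2*(-3*l - 9) + y*(4*l^2 + 8*l - 12) - 3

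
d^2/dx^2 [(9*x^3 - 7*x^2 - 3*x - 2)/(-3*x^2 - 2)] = 2*(81*x^3 - 72*x^2 - 162*x + 16)/(27*x^6 + 54*x^4 + 36*x^2 + 8)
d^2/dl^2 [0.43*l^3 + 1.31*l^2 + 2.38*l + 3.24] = 2.58*l + 2.62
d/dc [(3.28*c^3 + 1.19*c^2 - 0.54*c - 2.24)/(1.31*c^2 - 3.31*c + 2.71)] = (4.2968*c^4 - 21.7136*c^3 + 23.4349*c^2 + 12.3186*c - 8.8778)/(1.7161*c^4 - 8.6722*c^3 + 18.0563*c^2 - 17.9402*c + 7.3441)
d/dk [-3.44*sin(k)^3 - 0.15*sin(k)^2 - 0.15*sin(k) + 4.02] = (-0.3*sin(k) + 5.16*cos(2*k) - 5.31)*cos(k)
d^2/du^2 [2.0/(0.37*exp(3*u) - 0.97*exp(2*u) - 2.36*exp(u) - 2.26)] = ((-6.66*exp(2*u) + 7.76*exp(u) + 4.72)*(-0.37*exp(3*u) + 0.97*exp(2*u) + 2.36*exp(u) + 2.26) - 2.0*(-2.22*exp(2*u) + 3.88*exp(u) + 4.72)*(-1.11*exp(2*u) + 1.94*exp(u) + 2.36)*exp(u))*exp(u)/(-0.37*exp(3*u) + 0.97*exp(2*u) + 2.36*exp(u) + 2.26)^3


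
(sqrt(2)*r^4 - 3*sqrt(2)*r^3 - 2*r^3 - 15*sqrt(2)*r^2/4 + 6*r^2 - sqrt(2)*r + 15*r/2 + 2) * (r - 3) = sqrt(2)*r^5 - 6*sqrt(2)*r^4 - 2*r^4 + 21*sqrt(2)*r^3/4 + 12*r^3 - 21*r^2/2 + 41*sqrt(2)*r^2/4 - 41*r/2 + 3*sqrt(2)*r - 6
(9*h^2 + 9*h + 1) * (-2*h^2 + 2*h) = -18*h^4 + 16*h^2 + 2*h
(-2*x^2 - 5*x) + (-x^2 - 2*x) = -3*x^2 - 7*x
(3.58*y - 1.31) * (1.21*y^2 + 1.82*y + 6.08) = 4.3318*y^3 + 4.9305*y^2 + 19.3822*y - 7.9648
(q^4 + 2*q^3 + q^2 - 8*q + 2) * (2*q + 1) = 2*q^5 + 5*q^4 + 4*q^3 - 15*q^2 - 4*q + 2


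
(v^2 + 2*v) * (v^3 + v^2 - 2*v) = v^5 + 3*v^4 - 4*v^2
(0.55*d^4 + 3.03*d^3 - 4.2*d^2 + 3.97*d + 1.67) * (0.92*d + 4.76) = 0.506*d^5 + 5.4056*d^4 + 10.5588*d^3 - 16.3396*d^2 + 20.4336*d + 7.9492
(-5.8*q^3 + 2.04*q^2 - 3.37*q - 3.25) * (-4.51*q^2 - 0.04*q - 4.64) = 26.158*q^5 - 8.9684*q^4 + 42.0291*q^3 + 5.3267*q^2 + 15.7668*q + 15.08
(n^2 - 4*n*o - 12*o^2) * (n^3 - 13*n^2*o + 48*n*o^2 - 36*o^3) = n^5 - 17*n^4*o + 88*n^3*o^2 - 72*n^2*o^3 - 432*n*o^4 + 432*o^5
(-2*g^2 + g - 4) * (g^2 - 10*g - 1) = -2*g^4 + 21*g^3 - 12*g^2 + 39*g + 4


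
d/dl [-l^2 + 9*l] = 9 - 2*l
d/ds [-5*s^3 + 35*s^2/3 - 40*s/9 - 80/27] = -15*s^2 + 70*s/3 - 40/9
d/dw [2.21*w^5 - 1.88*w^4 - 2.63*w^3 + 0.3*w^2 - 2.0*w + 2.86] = 11.05*w^4 - 7.52*w^3 - 7.89*w^2 + 0.6*w - 2.0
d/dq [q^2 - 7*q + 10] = 2*q - 7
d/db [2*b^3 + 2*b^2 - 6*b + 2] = 6*b^2 + 4*b - 6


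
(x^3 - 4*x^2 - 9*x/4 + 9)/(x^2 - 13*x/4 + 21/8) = 2*(2*x^2 - 5*x - 12)/(4*x - 7)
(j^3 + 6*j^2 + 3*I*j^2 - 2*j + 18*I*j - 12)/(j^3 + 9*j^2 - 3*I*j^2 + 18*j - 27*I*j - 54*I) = (j^2 + 3*I*j - 2)/(j^2 + 3*j*(1 - I) - 9*I)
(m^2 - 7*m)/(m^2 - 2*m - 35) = m/(m + 5)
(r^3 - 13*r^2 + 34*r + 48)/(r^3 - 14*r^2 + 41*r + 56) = (r - 6)/(r - 7)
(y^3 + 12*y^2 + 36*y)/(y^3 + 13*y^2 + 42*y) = (y + 6)/(y + 7)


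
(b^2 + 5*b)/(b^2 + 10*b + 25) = b/(b + 5)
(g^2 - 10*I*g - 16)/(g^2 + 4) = (g - 8*I)/(g + 2*I)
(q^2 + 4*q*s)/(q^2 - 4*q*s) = (q + 4*s)/(q - 4*s)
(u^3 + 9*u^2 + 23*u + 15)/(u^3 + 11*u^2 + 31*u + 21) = (u + 5)/(u + 7)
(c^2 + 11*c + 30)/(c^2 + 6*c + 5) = (c + 6)/(c + 1)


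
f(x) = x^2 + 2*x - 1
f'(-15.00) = -28.00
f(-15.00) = 194.00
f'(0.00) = 2.00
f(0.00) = -1.00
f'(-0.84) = 0.32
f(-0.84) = -1.97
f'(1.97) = 5.94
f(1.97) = 6.82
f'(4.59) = 11.18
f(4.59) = 29.25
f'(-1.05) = -0.10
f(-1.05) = -2.00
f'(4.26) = 10.52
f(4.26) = 25.67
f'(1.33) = 4.66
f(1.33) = 3.43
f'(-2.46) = -2.92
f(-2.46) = 0.13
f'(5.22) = 12.44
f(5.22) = 36.69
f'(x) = 2*x + 2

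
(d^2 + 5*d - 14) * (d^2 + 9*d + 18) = d^4 + 14*d^3 + 49*d^2 - 36*d - 252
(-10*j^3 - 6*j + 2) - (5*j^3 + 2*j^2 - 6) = -15*j^3 - 2*j^2 - 6*j + 8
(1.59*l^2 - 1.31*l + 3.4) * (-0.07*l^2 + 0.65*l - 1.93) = -0.1113*l^4 + 1.1252*l^3 - 4.1582*l^2 + 4.7383*l - 6.562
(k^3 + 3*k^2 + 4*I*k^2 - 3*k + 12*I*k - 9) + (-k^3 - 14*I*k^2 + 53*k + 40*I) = 3*k^2 - 10*I*k^2 + 50*k + 12*I*k - 9 + 40*I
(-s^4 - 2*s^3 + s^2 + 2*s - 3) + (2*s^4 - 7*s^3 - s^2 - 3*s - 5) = s^4 - 9*s^3 - s - 8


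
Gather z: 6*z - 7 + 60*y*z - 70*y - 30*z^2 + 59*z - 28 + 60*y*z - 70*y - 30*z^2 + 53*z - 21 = -140*y - 60*z^2 + z*(120*y + 118) - 56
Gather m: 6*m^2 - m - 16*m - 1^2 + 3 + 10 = 6*m^2 - 17*m + 12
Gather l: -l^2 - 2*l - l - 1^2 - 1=-l^2 - 3*l - 2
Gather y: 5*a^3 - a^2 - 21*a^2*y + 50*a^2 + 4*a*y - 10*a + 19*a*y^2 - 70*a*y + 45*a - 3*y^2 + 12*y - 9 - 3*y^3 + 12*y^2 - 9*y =5*a^3 + 49*a^2 + 35*a - 3*y^3 + y^2*(19*a + 9) + y*(-21*a^2 - 66*a + 3) - 9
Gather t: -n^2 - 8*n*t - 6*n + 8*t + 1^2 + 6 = -n^2 - 6*n + t*(8 - 8*n) + 7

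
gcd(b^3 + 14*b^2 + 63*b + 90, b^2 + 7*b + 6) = b + 6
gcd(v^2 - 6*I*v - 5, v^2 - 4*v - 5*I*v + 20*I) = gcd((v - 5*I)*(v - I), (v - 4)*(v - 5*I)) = v - 5*I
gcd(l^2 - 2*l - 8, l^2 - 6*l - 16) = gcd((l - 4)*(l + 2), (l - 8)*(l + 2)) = l + 2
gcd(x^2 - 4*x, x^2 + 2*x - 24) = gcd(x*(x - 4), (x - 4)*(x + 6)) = x - 4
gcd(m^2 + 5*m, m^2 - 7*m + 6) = 1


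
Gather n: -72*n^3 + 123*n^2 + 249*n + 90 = -72*n^3 + 123*n^2 + 249*n + 90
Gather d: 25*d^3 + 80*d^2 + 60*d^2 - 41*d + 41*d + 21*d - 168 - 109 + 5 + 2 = 25*d^3 + 140*d^2 + 21*d - 270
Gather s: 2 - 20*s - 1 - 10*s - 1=-30*s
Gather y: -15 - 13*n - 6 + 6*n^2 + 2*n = 6*n^2 - 11*n - 21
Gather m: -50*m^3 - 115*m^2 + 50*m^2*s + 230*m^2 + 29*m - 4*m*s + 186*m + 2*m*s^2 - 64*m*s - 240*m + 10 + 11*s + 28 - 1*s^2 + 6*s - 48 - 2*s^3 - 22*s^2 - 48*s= -50*m^3 + m^2*(50*s + 115) + m*(2*s^2 - 68*s - 25) - 2*s^3 - 23*s^2 - 31*s - 10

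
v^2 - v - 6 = (v - 3)*(v + 2)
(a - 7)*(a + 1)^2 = a^3 - 5*a^2 - 13*a - 7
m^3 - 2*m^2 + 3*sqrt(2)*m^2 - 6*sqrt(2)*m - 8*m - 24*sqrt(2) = (m - 4)*(m + 2)*(m + 3*sqrt(2))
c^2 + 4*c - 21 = (c - 3)*(c + 7)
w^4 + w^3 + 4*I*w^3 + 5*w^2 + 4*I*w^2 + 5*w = w*(w + 1)*(w - I)*(w + 5*I)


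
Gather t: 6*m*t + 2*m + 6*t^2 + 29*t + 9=2*m + 6*t^2 + t*(6*m + 29) + 9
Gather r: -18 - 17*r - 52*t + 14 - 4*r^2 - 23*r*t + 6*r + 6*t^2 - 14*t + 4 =-4*r^2 + r*(-23*t - 11) + 6*t^2 - 66*t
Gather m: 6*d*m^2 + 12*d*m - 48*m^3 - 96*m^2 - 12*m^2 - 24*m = -48*m^3 + m^2*(6*d - 108) + m*(12*d - 24)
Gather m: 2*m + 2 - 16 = 2*m - 14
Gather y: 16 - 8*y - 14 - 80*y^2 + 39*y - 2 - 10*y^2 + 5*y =-90*y^2 + 36*y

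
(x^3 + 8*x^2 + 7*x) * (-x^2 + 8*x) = -x^5 + 57*x^3 + 56*x^2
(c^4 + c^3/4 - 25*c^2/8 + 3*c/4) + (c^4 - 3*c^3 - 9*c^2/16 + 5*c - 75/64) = 2*c^4 - 11*c^3/4 - 59*c^2/16 + 23*c/4 - 75/64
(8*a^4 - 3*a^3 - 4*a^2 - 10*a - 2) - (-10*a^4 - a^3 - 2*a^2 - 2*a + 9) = 18*a^4 - 2*a^3 - 2*a^2 - 8*a - 11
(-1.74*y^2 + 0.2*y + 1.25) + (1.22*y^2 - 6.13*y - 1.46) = -0.52*y^2 - 5.93*y - 0.21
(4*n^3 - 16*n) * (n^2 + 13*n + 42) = 4*n^5 + 52*n^4 + 152*n^3 - 208*n^2 - 672*n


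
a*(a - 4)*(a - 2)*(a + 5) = a^4 - a^3 - 22*a^2 + 40*a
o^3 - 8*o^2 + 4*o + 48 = (o - 6)*(o - 4)*(o + 2)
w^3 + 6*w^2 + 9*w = w*(w + 3)^2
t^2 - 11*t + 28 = (t - 7)*(t - 4)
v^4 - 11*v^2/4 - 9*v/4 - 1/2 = (v - 2)*(v + 1/2)^2*(v + 1)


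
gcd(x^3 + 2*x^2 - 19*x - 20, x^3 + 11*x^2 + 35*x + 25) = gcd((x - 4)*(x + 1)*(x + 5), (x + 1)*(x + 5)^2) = x^2 + 6*x + 5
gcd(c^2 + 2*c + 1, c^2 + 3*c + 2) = c + 1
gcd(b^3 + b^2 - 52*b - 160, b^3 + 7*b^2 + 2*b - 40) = b^2 + 9*b + 20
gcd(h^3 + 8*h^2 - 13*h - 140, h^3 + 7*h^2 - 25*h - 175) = h^2 + 12*h + 35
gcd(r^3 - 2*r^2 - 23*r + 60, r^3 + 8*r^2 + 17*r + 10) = r + 5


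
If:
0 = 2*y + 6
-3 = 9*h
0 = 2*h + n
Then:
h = -1/3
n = 2/3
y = -3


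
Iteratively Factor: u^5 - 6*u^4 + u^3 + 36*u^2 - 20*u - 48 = (u + 1)*(u^4 - 7*u^3 + 8*u^2 + 28*u - 48) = (u - 4)*(u + 1)*(u^3 - 3*u^2 - 4*u + 12) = (u - 4)*(u + 1)*(u + 2)*(u^2 - 5*u + 6) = (u - 4)*(u - 2)*(u + 1)*(u + 2)*(u - 3)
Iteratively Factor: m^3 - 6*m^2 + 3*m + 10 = (m - 5)*(m^2 - m - 2) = (m - 5)*(m - 2)*(m + 1)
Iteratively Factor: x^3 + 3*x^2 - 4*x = (x)*(x^2 + 3*x - 4) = x*(x - 1)*(x + 4)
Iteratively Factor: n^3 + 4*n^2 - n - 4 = (n + 1)*(n^2 + 3*n - 4) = (n - 1)*(n + 1)*(n + 4)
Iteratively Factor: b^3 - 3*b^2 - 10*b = (b)*(b^2 - 3*b - 10) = b*(b + 2)*(b - 5)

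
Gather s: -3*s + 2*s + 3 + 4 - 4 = 3 - s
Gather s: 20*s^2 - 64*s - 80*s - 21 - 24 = 20*s^2 - 144*s - 45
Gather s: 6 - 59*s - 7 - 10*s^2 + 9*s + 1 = -10*s^2 - 50*s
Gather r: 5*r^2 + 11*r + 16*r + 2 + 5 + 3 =5*r^2 + 27*r + 10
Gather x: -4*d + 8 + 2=10 - 4*d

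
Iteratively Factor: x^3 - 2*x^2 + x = (x)*(x^2 - 2*x + 1) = x*(x - 1)*(x - 1)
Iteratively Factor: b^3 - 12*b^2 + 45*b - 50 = (b - 5)*(b^2 - 7*b + 10) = (b - 5)^2*(b - 2)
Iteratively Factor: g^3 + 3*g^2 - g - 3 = (g + 3)*(g^2 - 1) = (g - 1)*(g + 3)*(g + 1)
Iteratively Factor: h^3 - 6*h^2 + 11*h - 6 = (h - 3)*(h^2 - 3*h + 2) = (h - 3)*(h - 1)*(h - 2)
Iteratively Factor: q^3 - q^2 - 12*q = (q - 4)*(q^2 + 3*q) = q*(q - 4)*(q + 3)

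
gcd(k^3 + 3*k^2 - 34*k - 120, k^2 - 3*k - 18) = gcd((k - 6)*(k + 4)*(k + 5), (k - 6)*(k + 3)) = k - 6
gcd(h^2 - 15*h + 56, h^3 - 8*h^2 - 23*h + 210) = h - 7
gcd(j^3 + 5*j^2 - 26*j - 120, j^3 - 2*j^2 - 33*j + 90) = j^2 + j - 30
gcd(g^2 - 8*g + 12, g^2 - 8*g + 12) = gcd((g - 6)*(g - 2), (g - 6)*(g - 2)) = g^2 - 8*g + 12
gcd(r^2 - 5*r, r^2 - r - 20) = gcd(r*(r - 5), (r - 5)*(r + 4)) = r - 5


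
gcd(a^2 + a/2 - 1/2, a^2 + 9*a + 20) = 1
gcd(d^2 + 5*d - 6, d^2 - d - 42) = d + 6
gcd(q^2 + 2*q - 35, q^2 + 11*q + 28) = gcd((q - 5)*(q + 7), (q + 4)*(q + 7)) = q + 7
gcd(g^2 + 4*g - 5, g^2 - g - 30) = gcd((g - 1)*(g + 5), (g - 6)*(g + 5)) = g + 5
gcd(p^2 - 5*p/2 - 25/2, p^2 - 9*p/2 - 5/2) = p - 5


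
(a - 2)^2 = a^2 - 4*a + 4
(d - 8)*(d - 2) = d^2 - 10*d + 16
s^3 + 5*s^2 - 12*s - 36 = (s - 3)*(s + 2)*(s + 6)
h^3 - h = h*(h - 1)*(h + 1)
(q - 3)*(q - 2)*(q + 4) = q^3 - q^2 - 14*q + 24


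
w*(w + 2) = w^2 + 2*w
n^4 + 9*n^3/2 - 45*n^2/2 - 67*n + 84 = (n - 4)*(n - 1)*(n + 7/2)*(n + 6)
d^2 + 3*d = d*(d + 3)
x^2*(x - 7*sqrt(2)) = x^3 - 7*sqrt(2)*x^2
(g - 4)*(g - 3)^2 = g^3 - 10*g^2 + 33*g - 36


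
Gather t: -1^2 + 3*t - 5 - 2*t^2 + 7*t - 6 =-2*t^2 + 10*t - 12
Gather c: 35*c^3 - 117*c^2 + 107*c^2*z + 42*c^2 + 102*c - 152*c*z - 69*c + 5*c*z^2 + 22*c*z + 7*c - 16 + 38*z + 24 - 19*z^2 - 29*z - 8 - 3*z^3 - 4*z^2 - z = 35*c^3 + c^2*(107*z - 75) + c*(5*z^2 - 130*z + 40) - 3*z^3 - 23*z^2 + 8*z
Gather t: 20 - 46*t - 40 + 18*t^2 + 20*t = 18*t^2 - 26*t - 20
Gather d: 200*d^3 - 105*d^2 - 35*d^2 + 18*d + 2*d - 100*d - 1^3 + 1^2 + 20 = 200*d^3 - 140*d^2 - 80*d + 20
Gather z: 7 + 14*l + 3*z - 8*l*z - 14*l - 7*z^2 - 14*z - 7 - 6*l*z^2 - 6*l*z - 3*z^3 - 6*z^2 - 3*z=-3*z^3 + z^2*(-6*l - 13) + z*(-14*l - 14)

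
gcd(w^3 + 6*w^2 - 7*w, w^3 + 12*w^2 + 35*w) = w^2 + 7*w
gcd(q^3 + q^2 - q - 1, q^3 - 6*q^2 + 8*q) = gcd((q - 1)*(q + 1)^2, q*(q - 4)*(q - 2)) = 1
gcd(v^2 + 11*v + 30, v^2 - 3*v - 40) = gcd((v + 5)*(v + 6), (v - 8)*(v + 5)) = v + 5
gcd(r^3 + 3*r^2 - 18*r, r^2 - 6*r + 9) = r - 3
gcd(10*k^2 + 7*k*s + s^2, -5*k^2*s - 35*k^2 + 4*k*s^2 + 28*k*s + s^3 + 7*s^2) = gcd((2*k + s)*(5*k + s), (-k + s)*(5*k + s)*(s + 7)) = 5*k + s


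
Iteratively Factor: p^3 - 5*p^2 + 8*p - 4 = (p - 2)*(p^2 - 3*p + 2) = (p - 2)^2*(p - 1)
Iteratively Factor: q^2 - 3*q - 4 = (q + 1)*(q - 4)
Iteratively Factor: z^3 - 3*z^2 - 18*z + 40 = (z + 4)*(z^2 - 7*z + 10) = (z - 2)*(z + 4)*(z - 5)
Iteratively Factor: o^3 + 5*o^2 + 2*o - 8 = (o + 4)*(o^2 + o - 2) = (o - 1)*(o + 4)*(o + 2)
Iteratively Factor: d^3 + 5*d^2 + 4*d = (d + 1)*(d^2 + 4*d) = d*(d + 1)*(d + 4)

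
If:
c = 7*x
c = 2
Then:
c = 2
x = 2/7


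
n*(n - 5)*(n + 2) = n^3 - 3*n^2 - 10*n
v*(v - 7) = v^2 - 7*v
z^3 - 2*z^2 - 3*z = z*(z - 3)*(z + 1)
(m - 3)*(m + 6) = m^2 + 3*m - 18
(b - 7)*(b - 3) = b^2 - 10*b + 21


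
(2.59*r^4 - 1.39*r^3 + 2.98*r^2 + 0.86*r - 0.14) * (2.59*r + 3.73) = 6.7081*r^5 + 6.0606*r^4 + 2.5335*r^3 + 13.3428*r^2 + 2.8452*r - 0.5222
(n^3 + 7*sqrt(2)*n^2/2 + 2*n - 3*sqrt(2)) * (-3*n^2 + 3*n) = -3*n^5 - 21*sqrt(2)*n^4/2 + 3*n^4 - 6*n^3 + 21*sqrt(2)*n^3/2 + 6*n^2 + 9*sqrt(2)*n^2 - 9*sqrt(2)*n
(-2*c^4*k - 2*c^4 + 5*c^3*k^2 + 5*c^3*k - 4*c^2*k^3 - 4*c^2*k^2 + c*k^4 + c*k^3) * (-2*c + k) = 4*c^5*k + 4*c^5 - 12*c^4*k^2 - 12*c^4*k + 13*c^3*k^3 + 13*c^3*k^2 - 6*c^2*k^4 - 6*c^2*k^3 + c*k^5 + c*k^4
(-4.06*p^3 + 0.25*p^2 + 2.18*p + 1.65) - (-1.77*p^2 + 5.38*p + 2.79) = -4.06*p^3 + 2.02*p^2 - 3.2*p - 1.14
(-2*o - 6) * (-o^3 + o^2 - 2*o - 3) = 2*o^4 + 4*o^3 - 2*o^2 + 18*o + 18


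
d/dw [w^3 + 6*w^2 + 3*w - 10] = 3*w^2 + 12*w + 3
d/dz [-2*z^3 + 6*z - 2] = 6 - 6*z^2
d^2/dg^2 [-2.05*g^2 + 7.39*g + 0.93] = -4.10000000000000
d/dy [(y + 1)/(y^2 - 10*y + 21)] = (y^2 - 10*y - 2*(y - 5)*(y + 1) + 21)/(y^2 - 10*y + 21)^2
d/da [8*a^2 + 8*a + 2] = 16*a + 8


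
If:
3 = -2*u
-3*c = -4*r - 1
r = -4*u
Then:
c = 25/3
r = 6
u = -3/2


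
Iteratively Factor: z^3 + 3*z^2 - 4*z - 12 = (z + 2)*(z^2 + z - 6) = (z - 2)*(z + 2)*(z + 3)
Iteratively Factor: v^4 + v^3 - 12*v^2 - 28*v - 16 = (v - 4)*(v^3 + 5*v^2 + 8*v + 4) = (v - 4)*(v + 2)*(v^2 + 3*v + 2) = (v - 4)*(v + 2)^2*(v + 1)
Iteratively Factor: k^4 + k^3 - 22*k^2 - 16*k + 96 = (k + 3)*(k^3 - 2*k^2 - 16*k + 32) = (k - 4)*(k + 3)*(k^2 + 2*k - 8) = (k - 4)*(k + 3)*(k + 4)*(k - 2)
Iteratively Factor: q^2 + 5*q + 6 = (q + 2)*(q + 3)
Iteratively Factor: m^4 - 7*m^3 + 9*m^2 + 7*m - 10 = (m - 2)*(m^3 - 5*m^2 - m + 5) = (m - 2)*(m - 1)*(m^2 - 4*m - 5) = (m - 2)*(m - 1)*(m + 1)*(m - 5)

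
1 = 1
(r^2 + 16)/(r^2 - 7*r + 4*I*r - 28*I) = (r - 4*I)/(r - 7)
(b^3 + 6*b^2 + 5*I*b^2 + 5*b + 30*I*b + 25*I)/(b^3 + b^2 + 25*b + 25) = (b + 5)/(b - 5*I)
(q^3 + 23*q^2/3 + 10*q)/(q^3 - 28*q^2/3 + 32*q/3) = (3*q^2 + 23*q + 30)/(3*q^2 - 28*q + 32)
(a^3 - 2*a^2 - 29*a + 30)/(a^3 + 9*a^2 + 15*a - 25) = (a - 6)/(a + 5)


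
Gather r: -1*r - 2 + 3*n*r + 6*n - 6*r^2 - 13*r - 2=6*n - 6*r^2 + r*(3*n - 14) - 4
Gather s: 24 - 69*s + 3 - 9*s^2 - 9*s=-9*s^2 - 78*s + 27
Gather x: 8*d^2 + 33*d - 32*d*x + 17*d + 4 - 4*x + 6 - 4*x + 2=8*d^2 + 50*d + x*(-32*d - 8) + 12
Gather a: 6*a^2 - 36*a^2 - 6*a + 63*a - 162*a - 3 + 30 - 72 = -30*a^2 - 105*a - 45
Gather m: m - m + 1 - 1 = 0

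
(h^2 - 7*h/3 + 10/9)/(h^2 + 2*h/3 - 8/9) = (3*h - 5)/(3*h + 4)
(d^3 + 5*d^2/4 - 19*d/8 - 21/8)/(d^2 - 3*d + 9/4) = (4*d^2 + 11*d + 7)/(2*(2*d - 3))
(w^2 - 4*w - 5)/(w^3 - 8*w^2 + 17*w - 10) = (w + 1)/(w^2 - 3*w + 2)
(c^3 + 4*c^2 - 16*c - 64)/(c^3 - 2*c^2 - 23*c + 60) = (c^2 + 8*c + 16)/(c^2 + 2*c - 15)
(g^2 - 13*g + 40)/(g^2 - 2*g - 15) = (g - 8)/(g + 3)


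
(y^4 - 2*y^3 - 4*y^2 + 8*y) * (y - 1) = y^5 - 3*y^4 - 2*y^3 + 12*y^2 - 8*y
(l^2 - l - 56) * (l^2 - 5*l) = l^4 - 6*l^3 - 51*l^2 + 280*l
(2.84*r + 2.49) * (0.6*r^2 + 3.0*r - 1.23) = 1.704*r^3 + 10.014*r^2 + 3.9768*r - 3.0627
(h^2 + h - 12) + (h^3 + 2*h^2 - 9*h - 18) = h^3 + 3*h^2 - 8*h - 30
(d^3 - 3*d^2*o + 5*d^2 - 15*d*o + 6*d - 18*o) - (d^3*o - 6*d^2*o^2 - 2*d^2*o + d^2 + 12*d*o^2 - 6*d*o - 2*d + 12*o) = -d^3*o + d^3 + 6*d^2*o^2 - d^2*o + 4*d^2 - 12*d*o^2 - 9*d*o + 8*d - 30*o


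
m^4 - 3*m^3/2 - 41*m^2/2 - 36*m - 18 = (m - 6)*(m + 1)*(m + 3/2)*(m + 2)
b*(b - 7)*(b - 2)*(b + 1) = b^4 - 8*b^3 + 5*b^2 + 14*b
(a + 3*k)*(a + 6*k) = a^2 + 9*a*k + 18*k^2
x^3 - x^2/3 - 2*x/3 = x*(x - 1)*(x + 2/3)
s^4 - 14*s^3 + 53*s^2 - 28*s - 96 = (s - 8)*(s - 4)*(s - 3)*(s + 1)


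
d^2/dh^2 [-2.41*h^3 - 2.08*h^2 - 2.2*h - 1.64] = -14.46*h - 4.16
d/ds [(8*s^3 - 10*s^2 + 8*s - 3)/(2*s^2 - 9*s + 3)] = (16*s^4 - 144*s^3 + 146*s^2 - 48*s - 3)/(4*s^4 - 36*s^3 + 93*s^2 - 54*s + 9)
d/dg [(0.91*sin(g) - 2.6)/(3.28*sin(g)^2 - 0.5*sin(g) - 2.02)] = (-2.9848*sin(g)^2 + 17.056*sin(g) - 3.1382)*cos(g)/(10.7584*sin(g)^4 - 3.28*sin(g)^3 - 13.0012*sin(g)^2 + 2.02*sin(g) + 4.0804)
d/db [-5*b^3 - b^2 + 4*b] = -15*b^2 - 2*b + 4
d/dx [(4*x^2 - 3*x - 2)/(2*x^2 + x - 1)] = 5*(2*x^2 + 1)/(4*x^4 + 4*x^3 - 3*x^2 - 2*x + 1)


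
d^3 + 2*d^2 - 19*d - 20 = (d - 4)*(d + 1)*(d + 5)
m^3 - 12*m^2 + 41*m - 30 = (m - 6)*(m - 5)*(m - 1)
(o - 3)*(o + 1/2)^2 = o^3 - 2*o^2 - 11*o/4 - 3/4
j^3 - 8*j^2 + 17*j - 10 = (j - 5)*(j - 2)*(j - 1)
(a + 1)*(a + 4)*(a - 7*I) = a^3 + 5*a^2 - 7*I*a^2 + 4*a - 35*I*a - 28*I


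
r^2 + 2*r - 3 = (r - 1)*(r + 3)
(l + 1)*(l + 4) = l^2 + 5*l + 4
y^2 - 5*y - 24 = (y - 8)*(y + 3)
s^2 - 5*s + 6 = (s - 3)*(s - 2)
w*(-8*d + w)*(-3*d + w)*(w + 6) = 24*d^2*w^2 + 144*d^2*w - 11*d*w^3 - 66*d*w^2 + w^4 + 6*w^3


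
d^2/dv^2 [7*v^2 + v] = 14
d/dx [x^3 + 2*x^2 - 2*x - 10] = 3*x^2 + 4*x - 2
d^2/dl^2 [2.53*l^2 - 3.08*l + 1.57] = 5.06000000000000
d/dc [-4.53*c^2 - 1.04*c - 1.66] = -9.06*c - 1.04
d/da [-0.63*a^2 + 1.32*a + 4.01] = 1.32 - 1.26*a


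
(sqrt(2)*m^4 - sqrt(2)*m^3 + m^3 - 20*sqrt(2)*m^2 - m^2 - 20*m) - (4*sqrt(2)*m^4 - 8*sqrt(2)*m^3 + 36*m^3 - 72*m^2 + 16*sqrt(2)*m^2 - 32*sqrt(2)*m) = -3*sqrt(2)*m^4 - 35*m^3 + 7*sqrt(2)*m^3 - 36*sqrt(2)*m^2 + 71*m^2 - 20*m + 32*sqrt(2)*m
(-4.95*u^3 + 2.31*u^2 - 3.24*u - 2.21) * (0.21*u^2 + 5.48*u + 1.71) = -1.0395*u^5 - 26.6409*u^4 + 3.5139*u^3 - 14.2692*u^2 - 17.6512*u - 3.7791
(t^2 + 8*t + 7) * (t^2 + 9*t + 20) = t^4 + 17*t^3 + 99*t^2 + 223*t + 140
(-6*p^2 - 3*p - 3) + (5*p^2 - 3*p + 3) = -p^2 - 6*p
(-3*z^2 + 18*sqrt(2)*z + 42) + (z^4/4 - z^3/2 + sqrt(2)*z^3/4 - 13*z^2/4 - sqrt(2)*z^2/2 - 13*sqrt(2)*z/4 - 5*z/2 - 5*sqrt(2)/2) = z^4/4 - z^3/2 + sqrt(2)*z^3/4 - 25*z^2/4 - sqrt(2)*z^2/2 - 5*z/2 + 59*sqrt(2)*z/4 - 5*sqrt(2)/2 + 42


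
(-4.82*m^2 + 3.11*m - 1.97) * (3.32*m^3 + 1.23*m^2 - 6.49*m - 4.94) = -16.0024*m^5 + 4.3966*m^4 + 28.5667*m^3 + 1.2038*m^2 - 2.5781*m + 9.7318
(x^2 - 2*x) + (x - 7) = x^2 - x - 7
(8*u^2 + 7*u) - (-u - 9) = 8*u^2 + 8*u + 9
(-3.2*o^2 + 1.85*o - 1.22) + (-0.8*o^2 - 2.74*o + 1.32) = -4.0*o^2 - 0.89*o + 0.1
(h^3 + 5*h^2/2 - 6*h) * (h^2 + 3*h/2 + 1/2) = h^5 + 4*h^4 - 7*h^3/4 - 31*h^2/4 - 3*h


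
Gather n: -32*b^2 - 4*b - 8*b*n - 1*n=-32*b^2 - 4*b + n*(-8*b - 1)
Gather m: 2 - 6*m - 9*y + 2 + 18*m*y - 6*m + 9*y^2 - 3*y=m*(18*y - 12) + 9*y^2 - 12*y + 4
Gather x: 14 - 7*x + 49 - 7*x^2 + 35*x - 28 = -7*x^2 + 28*x + 35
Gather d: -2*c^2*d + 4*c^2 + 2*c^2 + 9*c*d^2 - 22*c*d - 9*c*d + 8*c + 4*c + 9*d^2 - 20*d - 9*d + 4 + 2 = 6*c^2 + 12*c + d^2*(9*c + 9) + d*(-2*c^2 - 31*c - 29) + 6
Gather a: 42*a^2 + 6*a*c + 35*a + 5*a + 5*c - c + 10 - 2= 42*a^2 + a*(6*c + 40) + 4*c + 8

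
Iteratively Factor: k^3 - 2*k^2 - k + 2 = (k - 2)*(k^2 - 1) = (k - 2)*(k - 1)*(k + 1)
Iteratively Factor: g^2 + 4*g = (g + 4)*(g)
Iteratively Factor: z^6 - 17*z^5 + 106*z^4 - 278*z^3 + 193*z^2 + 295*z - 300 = (z - 5)*(z^5 - 12*z^4 + 46*z^3 - 48*z^2 - 47*z + 60) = (z - 5)*(z - 3)*(z^4 - 9*z^3 + 19*z^2 + 9*z - 20) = (z - 5)^2*(z - 3)*(z^3 - 4*z^2 - z + 4) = (z - 5)^2*(z - 3)*(z + 1)*(z^2 - 5*z + 4) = (z - 5)^2*(z - 4)*(z - 3)*(z + 1)*(z - 1)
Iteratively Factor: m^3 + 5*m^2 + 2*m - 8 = (m + 4)*(m^2 + m - 2) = (m - 1)*(m + 4)*(m + 2)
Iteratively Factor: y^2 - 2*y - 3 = (y + 1)*(y - 3)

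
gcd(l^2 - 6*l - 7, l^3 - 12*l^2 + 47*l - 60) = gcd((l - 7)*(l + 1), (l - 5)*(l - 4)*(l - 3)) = 1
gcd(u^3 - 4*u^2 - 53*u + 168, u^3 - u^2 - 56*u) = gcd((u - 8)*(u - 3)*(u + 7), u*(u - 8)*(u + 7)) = u^2 - u - 56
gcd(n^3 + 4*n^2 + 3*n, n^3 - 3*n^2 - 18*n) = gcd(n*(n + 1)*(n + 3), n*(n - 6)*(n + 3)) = n^2 + 3*n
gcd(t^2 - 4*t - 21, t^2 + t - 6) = t + 3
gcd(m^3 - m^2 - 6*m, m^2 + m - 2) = m + 2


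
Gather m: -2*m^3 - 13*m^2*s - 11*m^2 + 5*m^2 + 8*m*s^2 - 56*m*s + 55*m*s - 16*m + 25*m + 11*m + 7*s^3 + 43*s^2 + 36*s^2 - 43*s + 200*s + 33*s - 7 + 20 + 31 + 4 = -2*m^3 + m^2*(-13*s - 6) + m*(8*s^2 - s + 20) + 7*s^3 + 79*s^2 + 190*s + 48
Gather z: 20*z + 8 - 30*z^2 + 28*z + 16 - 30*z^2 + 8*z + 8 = -60*z^2 + 56*z + 32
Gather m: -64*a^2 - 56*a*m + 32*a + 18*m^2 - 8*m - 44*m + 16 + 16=-64*a^2 + 32*a + 18*m^2 + m*(-56*a - 52) + 32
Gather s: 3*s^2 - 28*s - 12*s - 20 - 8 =3*s^2 - 40*s - 28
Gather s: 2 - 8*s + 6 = 8 - 8*s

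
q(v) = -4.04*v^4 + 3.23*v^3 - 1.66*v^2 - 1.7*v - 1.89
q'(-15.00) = 56768.35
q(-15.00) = -215776.14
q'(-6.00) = 3857.62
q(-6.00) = -5984.97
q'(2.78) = -283.24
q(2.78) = -191.35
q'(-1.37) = 62.59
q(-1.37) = -25.21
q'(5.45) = -2347.94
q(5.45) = -3101.84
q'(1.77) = -66.83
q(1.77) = -31.84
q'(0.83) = -7.02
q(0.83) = -4.52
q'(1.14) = -16.83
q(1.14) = -8.02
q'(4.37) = -1179.77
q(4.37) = -1244.82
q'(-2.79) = 433.95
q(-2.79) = -325.01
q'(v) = -16.16*v^3 + 9.69*v^2 - 3.32*v - 1.7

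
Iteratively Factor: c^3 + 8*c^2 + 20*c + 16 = (c + 4)*(c^2 + 4*c + 4) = (c + 2)*(c + 4)*(c + 2)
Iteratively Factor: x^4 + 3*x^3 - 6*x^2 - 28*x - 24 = (x + 2)*(x^3 + x^2 - 8*x - 12) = (x - 3)*(x + 2)*(x^2 + 4*x + 4) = (x - 3)*(x + 2)^2*(x + 2)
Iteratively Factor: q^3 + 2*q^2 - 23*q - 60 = (q + 3)*(q^2 - q - 20) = (q - 5)*(q + 3)*(q + 4)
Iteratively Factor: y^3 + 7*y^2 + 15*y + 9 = (y + 3)*(y^2 + 4*y + 3) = (y + 1)*(y + 3)*(y + 3)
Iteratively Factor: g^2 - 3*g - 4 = (g + 1)*(g - 4)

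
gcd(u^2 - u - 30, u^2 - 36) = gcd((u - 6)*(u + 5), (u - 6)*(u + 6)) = u - 6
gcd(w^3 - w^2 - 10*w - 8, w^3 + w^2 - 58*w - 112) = w + 2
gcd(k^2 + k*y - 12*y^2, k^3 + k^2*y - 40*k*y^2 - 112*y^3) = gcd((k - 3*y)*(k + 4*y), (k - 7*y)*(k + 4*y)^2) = k + 4*y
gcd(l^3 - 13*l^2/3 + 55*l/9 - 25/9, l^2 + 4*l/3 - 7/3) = l - 1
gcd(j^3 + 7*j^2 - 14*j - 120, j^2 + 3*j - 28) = j - 4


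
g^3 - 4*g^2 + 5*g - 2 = (g - 2)*(g - 1)^2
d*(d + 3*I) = d^2 + 3*I*d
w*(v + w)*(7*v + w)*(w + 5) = 7*v^2*w^2 + 35*v^2*w + 8*v*w^3 + 40*v*w^2 + w^4 + 5*w^3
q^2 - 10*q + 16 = (q - 8)*(q - 2)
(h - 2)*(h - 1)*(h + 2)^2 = h^4 + h^3 - 6*h^2 - 4*h + 8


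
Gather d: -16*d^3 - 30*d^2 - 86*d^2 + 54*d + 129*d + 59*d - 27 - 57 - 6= -16*d^3 - 116*d^2 + 242*d - 90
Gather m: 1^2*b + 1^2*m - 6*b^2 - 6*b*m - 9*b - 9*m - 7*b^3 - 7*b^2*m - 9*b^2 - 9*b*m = -7*b^3 - 15*b^2 - 8*b + m*(-7*b^2 - 15*b - 8)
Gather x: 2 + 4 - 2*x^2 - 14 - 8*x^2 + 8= -10*x^2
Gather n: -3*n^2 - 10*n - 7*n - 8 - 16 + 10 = -3*n^2 - 17*n - 14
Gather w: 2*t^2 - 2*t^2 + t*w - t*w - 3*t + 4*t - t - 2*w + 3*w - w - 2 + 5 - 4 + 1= 0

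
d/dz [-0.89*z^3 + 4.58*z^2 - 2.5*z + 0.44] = -2.67*z^2 + 9.16*z - 2.5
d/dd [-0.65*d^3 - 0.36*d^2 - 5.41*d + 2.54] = -1.95*d^2 - 0.72*d - 5.41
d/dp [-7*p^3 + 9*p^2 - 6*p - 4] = -21*p^2 + 18*p - 6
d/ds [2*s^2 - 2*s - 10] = 4*s - 2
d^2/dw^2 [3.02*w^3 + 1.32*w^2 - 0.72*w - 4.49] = 18.12*w + 2.64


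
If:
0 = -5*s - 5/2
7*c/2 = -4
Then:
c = -8/7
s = -1/2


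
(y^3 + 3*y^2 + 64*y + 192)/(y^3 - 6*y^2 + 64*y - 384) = (y + 3)/(y - 6)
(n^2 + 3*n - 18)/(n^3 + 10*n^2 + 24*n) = (n - 3)/(n*(n + 4))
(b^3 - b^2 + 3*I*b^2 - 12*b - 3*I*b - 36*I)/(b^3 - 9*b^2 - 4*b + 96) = (b + 3*I)/(b - 8)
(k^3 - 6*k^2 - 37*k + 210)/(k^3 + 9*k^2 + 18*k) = (k^2 - 12*k + 35)/(k*(k + 3))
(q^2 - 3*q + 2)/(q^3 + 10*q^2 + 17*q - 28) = (q - 2)/(q^2 + 11*q + 28)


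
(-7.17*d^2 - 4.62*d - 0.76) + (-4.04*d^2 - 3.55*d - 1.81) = -11.21*d^2 - 8.17*d - 2.57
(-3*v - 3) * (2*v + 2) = -6*v^2 - 12*v - 6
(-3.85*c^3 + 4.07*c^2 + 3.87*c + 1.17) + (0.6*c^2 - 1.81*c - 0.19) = -3.85*c^3 + 4.67*c^2 + 2.06*c + 0.98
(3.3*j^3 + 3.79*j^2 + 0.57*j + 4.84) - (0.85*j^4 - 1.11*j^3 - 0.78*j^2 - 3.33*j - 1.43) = -0.85*j^4 + 4.41*j^3 + 4.57*j^2 + 3.9*j + 6.27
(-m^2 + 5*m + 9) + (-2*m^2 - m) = -3*m^2 + 4*m + 9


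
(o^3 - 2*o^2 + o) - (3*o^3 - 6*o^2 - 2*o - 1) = -2*o^3 + 4*o^2 + 3*o + 1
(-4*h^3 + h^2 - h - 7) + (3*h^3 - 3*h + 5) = -h^3 + h^2 - 4*h - 2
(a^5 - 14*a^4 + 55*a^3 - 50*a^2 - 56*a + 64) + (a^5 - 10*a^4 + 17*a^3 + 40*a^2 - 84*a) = 2*a^5 - 24*a^4 + 72*a^3 - 10*a^2 - 140*a + 64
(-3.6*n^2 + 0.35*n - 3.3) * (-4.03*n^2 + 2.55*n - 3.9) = 14.508*n^4 - 10.5905*n^3 + 28.2315*n^2 - 9.78*n + 12.87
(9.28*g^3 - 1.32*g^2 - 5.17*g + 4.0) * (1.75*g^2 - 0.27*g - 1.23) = 16.24*g^5 - 4.8156*g^4 - 20.1055*g^3 + 10.0195*g^2 + 5.2791*g - 4.92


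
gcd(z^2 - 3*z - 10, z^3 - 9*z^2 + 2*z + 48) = z + 2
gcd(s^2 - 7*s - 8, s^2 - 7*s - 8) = s^2 - 7*s - 8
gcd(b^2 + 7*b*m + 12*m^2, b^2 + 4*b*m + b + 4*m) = b + 4*m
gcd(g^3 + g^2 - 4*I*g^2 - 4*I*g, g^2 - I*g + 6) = 1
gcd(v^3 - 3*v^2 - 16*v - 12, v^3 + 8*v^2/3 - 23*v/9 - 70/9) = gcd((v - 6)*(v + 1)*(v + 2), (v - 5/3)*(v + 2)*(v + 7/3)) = v + 2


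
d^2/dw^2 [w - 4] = 0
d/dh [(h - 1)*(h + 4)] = 2*h + 3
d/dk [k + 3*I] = 1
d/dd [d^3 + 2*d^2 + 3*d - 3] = 3*d^2 + 4*d + 3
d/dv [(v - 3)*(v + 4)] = 2*v + 1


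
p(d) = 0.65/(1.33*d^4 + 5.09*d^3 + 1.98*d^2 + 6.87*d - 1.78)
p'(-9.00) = 0.00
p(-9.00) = 0.00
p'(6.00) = -0.00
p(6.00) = 0.00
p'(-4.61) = 0.01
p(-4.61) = 0.01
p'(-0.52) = -0.18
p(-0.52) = -0.12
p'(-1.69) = -0.03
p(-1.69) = -0.03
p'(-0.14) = -0.58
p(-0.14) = -0.24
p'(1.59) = -0.03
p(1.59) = 0.02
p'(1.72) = -0.02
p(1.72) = 0.01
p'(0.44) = -1.76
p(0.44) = 0.31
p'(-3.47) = 0.06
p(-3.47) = -0.03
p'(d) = 0.65*(-5.32*d^3 - 15.27*d^2 - 3.96*d - 6.87)/(1.33*d^4 + 5.09*d^3 + 1.98*d^2 + 6.87*d - 1.78)^2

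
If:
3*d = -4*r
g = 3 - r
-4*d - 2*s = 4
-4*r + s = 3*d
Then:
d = -1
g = 9/4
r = 3/4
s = 0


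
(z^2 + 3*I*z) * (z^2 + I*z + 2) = z^4 + 4*I*z^3 - z^2 + 6*I*z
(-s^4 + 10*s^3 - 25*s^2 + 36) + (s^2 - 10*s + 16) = -s^4 + 10*s^3 - 24*s^2 - 10*s + 52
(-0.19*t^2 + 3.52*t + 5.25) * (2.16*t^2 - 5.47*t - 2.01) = -0.4104*t^4 + 8.6425*t^3 - 7.5325*t^2 - 35.7927*t - 10.5525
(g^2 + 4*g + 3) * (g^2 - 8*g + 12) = g^4 - 4*g^3 - 17*g^2 + 24*g + 36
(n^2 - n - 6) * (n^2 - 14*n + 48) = n^4 - 15*n^3 + 56*n^2 + 36*n - 288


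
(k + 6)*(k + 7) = k^2 + 13*k + 42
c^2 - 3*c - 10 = (c - 5)*(c + 2)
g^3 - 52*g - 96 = (g - 8)*(g + 2)*(g + 6)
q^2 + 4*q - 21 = (q - 3)*(q + 7)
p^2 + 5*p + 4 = (p + 1)*(p + 4)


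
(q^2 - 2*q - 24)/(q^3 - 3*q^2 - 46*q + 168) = (q + 4)/(q^2 + 3*q - 28)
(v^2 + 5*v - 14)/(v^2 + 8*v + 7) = (v - 2)/(v + 1)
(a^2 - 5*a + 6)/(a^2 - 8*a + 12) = (a - 3)/(a - 6)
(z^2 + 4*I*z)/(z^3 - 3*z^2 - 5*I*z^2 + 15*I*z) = (z + 4*I)/(z^2 - 3*z - 5*I*z + 15*I)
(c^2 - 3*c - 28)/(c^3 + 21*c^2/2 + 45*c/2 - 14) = 2*(c - 7)/(2*c^2 + 13*c - 7)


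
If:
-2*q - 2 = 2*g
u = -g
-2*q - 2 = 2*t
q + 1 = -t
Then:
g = -u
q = u - 1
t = -u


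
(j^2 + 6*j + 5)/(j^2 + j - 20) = (j + 1)/(j - 4)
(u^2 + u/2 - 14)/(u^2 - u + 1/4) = 2*(2*u^2 + u - 28)/(4*u^2 - 4*u + 1)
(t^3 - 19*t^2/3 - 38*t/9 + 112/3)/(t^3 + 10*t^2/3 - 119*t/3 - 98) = (t - 8/3)/(t + 7)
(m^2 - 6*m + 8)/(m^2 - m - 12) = (m - 2)/(m + 3)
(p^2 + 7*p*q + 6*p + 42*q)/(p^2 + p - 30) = (p + 7*q)/(p - 5)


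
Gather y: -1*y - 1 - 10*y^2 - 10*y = -10*y^2 - 11*y - 1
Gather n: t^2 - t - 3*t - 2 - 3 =t^2 - 4*t - 5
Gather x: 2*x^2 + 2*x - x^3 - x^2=-x^3 + x^2 + 2*x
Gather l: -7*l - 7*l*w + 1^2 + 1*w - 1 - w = l*(-7*w - 7)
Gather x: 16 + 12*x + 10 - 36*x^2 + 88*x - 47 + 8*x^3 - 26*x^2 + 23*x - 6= 8*x^3 - 62*x^2 + 123*x - 27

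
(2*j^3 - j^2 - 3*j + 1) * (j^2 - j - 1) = 2*j^5 - 3*j^4 - 4*j^3 + 5*j^2 + 2*j - 1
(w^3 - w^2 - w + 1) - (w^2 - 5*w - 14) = w^3 - 2*w^2 + 4*w + 15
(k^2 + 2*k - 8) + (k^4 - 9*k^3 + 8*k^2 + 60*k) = k^4 - 9*k^3 + 9*k^2 + 62*k - 8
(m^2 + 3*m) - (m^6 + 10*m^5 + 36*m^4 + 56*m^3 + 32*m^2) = -m^6 - 10*m^5 - 36*m^4 - 56*m^3 - 31*m^2 + 3*m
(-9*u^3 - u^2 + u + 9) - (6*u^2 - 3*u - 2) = -9*u^3 - 7*u^2 + 4*u + 11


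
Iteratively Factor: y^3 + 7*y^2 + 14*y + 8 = (y + 2)*(y^2 + 5*y + 4) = (y + 1)*(y + 2)*(y + 4)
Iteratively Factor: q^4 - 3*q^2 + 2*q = (q - 1)*(q^3 + q^2 - 2*q) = (q - 1)*(q + 2)*(q^2 - q) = (q - 1)^2*(q + 2)*(q)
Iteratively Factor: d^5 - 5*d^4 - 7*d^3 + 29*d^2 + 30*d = (d - 5)*(d^4 - 7*d^2 - 6*d) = (d - 5)*(d + 1)*(d^3 - d^2 - 6*d) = (d - 5)*(d - 3)*(d + 1)*(d^2 + 2*d) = (d - 5)*(d - 3)*(d + 1)*(d + 2)*(d)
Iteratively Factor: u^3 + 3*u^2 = (u + 3)*(u^2) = u*(u + 3)*(u)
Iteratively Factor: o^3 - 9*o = (o - 3)*(o^2 + 3*o) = o*(o - 3)*(o + 3)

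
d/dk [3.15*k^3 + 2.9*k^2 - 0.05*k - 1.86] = 9.45*k^2 + 5.8*k - 0.05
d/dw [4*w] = 4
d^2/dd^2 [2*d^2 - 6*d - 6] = 4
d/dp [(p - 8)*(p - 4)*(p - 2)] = 3*p^2 - 28*p + 56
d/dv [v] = 1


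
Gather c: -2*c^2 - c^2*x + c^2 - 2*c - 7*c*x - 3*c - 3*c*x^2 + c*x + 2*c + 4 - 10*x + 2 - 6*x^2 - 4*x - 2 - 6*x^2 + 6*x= c^2*(-x - 1) + c*(-3*x^2 - 6*x - 3) - 12*x^2 - 8*x + 4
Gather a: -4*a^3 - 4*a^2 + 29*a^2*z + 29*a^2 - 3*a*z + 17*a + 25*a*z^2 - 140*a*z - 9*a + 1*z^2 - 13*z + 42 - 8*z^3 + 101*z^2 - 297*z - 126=-4*a^3 + a^2*(29*z + 25) + a*(25*z^2 - 143*z + 8) - 8*z^3 + 102*z^2 - 310*z - 84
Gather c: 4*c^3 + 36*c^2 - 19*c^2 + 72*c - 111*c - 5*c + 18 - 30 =4*c^3 + 17*c^2 - 44*c - 12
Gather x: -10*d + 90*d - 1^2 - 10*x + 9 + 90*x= 80*d + 80*x + 8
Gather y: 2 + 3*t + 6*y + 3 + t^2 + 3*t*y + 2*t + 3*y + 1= t^2 + 5*t + y*(3*t + 9) + 6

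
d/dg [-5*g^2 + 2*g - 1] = 2 - 10*g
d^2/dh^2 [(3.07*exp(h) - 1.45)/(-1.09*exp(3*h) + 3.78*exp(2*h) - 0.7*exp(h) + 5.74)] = (-14.589868*exp(6*h) + 53.451747*exp(5*h) - 100.212938*exp(4*h) - 172.738706*exp(3*h) + 469.800954*exp(2*h) - 137.46852*exp(h) - 95.323032)*exp(h)/(1.295029*exp(9*h) - 13.473054*exp(8*h) + 49.218078*exp(7*h) - 91.774074*exp(6*h) + 173.507628*exp(5*h) - 277.880568*exp(4*h) + 199.209892*exp(3*h) - 382.063584*exp(2*h) + 69.18996*exp(h) - 189.119224)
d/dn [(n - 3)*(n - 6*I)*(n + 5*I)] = 3*n^2 - 2*n*(3 + I) + 30 + 3*I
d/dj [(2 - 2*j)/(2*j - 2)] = 0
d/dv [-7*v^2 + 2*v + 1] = 2 - 14*v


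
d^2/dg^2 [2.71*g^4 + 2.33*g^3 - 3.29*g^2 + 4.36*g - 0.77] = 32.52*g^2 + 13.98*g - 6.58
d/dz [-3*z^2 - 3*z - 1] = -6*z - 3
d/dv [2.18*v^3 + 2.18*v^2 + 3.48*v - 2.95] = 6.54*v^2 + 4.36*v + 3.48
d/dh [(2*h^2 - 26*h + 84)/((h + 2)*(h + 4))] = 2*(19*h^2 - 68*h - 356)/(h^4 + 12*h^3 + 52*h^2 + 96*h + 64)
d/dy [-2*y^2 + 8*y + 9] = 8 - 4*y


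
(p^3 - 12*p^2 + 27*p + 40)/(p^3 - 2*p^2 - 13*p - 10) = (p - 8)/(p + 2)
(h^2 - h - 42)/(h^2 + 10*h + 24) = (h - 7)/(h + 4)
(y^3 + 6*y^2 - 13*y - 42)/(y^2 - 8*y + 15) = (y^2 + 9*y + 14)/(y - 5)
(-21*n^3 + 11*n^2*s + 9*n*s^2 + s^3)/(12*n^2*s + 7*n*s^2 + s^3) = (-7*n^2 + 6*n*s + s^2)/(s*(4*n + s))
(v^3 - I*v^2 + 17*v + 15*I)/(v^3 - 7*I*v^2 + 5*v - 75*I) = (v + I)/(v - 5*I)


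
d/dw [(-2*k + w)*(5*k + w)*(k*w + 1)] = -10*k^3 + 6*k^2*w + 3*k*w^2 + 3*k + 2*w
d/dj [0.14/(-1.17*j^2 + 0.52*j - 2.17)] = (0.3276*j - 0.0728)/(1.17*j^2 - 0.52*j + 2.17)^2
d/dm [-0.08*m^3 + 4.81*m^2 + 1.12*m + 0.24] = -0.24*m^2 + 9.62*m + 1.12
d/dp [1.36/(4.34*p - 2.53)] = -5.9024/(4.34*p - 2.53)^2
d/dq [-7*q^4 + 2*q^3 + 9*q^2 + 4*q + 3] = -28*q^3 + 6*q^2 + 18*q + 4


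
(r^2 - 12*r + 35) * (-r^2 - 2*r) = -r^4 + 10*r^3 - 11*r^2 - 70*r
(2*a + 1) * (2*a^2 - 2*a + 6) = 4*a^3 - 2*a^2 + 10*a + 6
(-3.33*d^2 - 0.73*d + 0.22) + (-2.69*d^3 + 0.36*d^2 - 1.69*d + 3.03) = -2.69*d^3 - 2.97*d^2 - 2.42*d + 3.25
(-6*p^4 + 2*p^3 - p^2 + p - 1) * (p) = -6*p^5 + 2*p^4 - p^3 + p^2 - p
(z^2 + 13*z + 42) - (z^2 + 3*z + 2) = 10*z + 40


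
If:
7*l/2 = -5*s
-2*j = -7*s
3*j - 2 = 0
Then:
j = 2/3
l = -40/147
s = 4/21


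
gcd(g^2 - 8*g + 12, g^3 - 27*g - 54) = g - 6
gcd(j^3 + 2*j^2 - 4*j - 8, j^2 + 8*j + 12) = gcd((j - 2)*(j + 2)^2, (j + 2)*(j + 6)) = j + 2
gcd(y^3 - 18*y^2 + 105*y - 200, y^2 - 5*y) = y - 5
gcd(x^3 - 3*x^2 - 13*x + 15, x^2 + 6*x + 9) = x + 3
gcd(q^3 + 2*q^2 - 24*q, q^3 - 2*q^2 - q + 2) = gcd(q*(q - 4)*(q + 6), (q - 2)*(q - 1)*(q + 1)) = 1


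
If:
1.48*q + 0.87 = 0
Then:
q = -0.59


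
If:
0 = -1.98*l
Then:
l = 0.00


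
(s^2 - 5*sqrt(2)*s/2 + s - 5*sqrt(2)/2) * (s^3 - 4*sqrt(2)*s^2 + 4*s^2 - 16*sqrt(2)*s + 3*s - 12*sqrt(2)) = s^5 - 13*sqrt(2)*s^4/2 + 5*s^4 - 65*sqrt(2)*s^3/2 + 27*s^3 - 91*sqrt(2)*s^2/2 + 103*s^2 - 39*sqrt(2)*s/2 + 140*s + 60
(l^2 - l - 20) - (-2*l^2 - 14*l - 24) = 3*l^2 + 13*l + 4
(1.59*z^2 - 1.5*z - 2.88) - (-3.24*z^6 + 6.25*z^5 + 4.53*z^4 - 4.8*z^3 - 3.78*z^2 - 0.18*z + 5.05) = 3.24*z^6 - 6.25*z^5 - 4.53*z^4 + 4.8*z^3 + 5.37*z^2 - 1.32*z - 7.93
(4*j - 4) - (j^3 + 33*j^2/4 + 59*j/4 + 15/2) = -j^3 - 33*j^2/4 - 43*j/4 - 23/2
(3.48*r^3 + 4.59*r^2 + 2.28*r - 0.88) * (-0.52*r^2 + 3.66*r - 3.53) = -1.8096*r^5 + 10.35*r^4 + 3.3294*r^3 - 7.4003*r^2 - 11.2692*r + 3.1064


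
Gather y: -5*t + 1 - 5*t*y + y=-5*t + y*(1 - 5*t) + 1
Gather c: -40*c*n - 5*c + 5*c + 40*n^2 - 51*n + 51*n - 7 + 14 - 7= -40*c*n + 40*n^2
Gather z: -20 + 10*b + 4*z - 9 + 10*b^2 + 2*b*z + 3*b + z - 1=10*b^2 + 13*b + z*(2*b + 5) - 30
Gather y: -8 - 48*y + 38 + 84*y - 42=36*y - 12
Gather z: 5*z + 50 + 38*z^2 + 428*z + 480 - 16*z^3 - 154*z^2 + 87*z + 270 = -16*z^3 - 116*z^2 + 520*z + 800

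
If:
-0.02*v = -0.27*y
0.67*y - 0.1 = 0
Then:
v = 2.01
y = 0.15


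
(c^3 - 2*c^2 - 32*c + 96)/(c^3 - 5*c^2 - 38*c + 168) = (c - 4)/(c - 7)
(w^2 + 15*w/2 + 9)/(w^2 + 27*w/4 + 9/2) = 2*(2*w + 3)/(4*w + 3)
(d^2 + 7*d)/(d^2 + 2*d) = (d + 7)/(d + 2)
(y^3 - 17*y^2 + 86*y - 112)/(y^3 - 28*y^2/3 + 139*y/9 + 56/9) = 9*(y^2 - 10*y + 16)/(9*y^2 - 21*y - 8)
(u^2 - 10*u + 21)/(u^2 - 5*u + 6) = (u - 7)/(u - 2)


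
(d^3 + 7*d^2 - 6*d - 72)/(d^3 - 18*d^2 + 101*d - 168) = (d^2 + 10*d + 24)/(d^2 - 15*d + 56)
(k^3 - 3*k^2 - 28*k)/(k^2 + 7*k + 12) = k*(k - 7)/(k + 3)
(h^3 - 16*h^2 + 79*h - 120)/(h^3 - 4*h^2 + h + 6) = (h^2 - 13*h + 40)/(h^2 - h - 2)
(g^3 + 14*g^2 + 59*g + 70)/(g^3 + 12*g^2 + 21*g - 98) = (g^2 + 7*g + 10)/(g^2 + 5*g - 14)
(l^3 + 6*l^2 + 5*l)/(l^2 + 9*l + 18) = l*(l^2 + 6*l + 5)/(l^2 + 9*l + 18)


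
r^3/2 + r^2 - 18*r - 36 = (r/2 + 1)*(r - 6)*(r + 6)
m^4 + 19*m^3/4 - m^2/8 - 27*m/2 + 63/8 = (m - 1)*(m - 3/4)*(m + 3)*(m + 7/2)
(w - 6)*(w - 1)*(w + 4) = w^3 - 3*w^2 - 22*w + 24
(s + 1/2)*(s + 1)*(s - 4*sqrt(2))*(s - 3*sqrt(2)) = s^4 - 7*sqrt(2)*s^3 + 3*s^3/2 - 21*sqrt(2)*s^2/2 + 49*s^2/2 - 7*sqrt(2)*s/2 + 36*s + 12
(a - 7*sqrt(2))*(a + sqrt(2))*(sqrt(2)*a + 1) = sqrt(2)*a^3 - 11*a^2 - 20*sqrt(2)*a - 14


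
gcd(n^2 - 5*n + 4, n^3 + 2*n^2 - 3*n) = n - 1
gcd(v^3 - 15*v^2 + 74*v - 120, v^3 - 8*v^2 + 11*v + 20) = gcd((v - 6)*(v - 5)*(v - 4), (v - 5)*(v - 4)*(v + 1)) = v^2 - 9*v + 20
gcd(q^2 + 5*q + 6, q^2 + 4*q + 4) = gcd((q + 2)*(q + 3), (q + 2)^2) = q + 2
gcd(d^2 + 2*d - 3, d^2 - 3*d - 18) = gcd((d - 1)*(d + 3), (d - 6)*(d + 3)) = d + 3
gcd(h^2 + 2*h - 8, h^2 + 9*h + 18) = 1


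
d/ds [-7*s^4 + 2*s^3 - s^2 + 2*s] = -28*s^3 + 6*s^2 - 2*s + 2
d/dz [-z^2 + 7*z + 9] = 7 - 2*z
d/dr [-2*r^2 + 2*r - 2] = 2 - 4*r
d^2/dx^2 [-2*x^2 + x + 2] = -4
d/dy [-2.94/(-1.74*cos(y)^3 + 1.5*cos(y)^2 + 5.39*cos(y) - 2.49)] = (15.3468*cos(y)^2 - 8.82*cos(y) - 15.8466)*sin(y)/(1.74*cos(y)^3 - 1.5*cos(y)^2 - 5.39*cos(y) + 2.49)^2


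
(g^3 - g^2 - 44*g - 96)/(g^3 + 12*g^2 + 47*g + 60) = (g - 8)/(g + 5)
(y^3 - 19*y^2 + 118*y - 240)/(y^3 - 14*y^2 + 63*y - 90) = (y - 8)/(y - 3)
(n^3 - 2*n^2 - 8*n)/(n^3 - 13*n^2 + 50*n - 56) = n*(n + 2)/(n^2 - 9*n + 14)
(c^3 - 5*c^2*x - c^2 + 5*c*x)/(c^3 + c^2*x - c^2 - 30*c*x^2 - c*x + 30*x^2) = c/(c + 6*x)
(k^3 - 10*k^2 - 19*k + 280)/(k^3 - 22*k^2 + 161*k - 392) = (k + 5)/(k - 7)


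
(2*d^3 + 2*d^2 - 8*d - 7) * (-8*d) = -16*d^4 - 16*d^3 + 64*d^2 + 56*d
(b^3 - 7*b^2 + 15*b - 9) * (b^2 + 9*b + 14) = b^5 + 2*b^4 - 34*b^3 + 28*b^2 + 129*b - 126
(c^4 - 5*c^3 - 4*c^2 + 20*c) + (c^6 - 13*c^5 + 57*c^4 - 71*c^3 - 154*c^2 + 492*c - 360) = c^6 - 13*c^5 + 58*c^4 - 76*c^3 - 158*c^2 + 512*c - 360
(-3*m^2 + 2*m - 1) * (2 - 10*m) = 30*m^3 - 26*m^2 + 14*m - 2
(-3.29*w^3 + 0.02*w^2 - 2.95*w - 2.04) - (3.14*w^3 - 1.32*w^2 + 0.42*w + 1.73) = -6.43*w^3 + 1.34*w^2 - 3.37*w - 3.77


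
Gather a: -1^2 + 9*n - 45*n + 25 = 24 - 36*n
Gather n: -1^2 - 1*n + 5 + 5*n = 4*n + 4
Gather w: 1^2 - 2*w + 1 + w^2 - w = w^2 - 3*w + 2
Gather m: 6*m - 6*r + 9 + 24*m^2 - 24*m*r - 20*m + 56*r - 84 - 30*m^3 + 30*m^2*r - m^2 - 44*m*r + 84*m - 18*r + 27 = -30*m^3 + m^2*(30*r + 23) + m*(70 - 68*r) + 32*r - 48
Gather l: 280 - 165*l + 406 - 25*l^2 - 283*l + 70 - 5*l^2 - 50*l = -30*l^2 - 498*l + 756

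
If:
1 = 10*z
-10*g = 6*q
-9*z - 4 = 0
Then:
No Solution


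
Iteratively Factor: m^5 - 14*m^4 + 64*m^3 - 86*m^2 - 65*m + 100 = (m - 5)*(m^4 - 9*m^3 + 19*m^2 + 9*m - 20) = (m - 5)*(m + 1)*(m^3 - 10*m^2 + 29*m - 20) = (m - 5)*(m - 1)*(m + 1)*(m^2 - 9*m + 20) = (m - 5)^2*(m - 1)*(m + 1)*(m - 4)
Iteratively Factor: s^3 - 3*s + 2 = (s - 1)*(s^2 + s - 2) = (s - 1)^2*(s + 2)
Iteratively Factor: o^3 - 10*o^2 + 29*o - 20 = (o - 4)*(o^2 - 6*o + 5) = (o - 4)*(o - 1)*(o - 5)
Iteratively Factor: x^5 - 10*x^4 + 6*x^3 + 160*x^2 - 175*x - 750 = (x - 5)*(x^4 - 5*x^3 - 19*x^2 + 65*x + 150) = (x - 5)*(x + 2)*(x^3 - 7*x^2 - 5*x + 75) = (x - 5)^2*(x + 2)*(x^2 - 2*x - 15) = (x - 5)^3*(x + 2)*(x + 3)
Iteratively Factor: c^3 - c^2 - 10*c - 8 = (c + 2)*(c^2 - 3*c - 4) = (c + 1)*(c + 2)*(c - 4)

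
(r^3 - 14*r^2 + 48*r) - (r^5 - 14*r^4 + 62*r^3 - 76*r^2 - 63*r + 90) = -r^5 + 14*r^4 - 61*r^3 + 62*r^2 + 111*r - 90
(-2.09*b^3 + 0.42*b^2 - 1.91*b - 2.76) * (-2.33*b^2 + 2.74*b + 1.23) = 4.8697*b^5 - 6.7052*b^4 + 3.0304*b^3 + 1.714*b^2 - 9.9117*b - 3.3948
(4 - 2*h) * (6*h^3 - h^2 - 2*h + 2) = -12*h^4 + 26*h^3 - 12*h + 8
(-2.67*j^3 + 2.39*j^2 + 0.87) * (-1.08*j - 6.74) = 2.8836*j^4 + 15.4146*j^3 - 16.1086*j^2 - 0.9396*j - 5.8638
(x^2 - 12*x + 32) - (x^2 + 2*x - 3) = 35 - 14*x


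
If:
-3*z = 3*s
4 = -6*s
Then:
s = -2/3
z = 2/3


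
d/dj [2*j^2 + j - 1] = 4*j + 1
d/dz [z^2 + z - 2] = 2*z + 1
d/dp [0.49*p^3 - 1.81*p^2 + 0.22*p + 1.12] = 1.47*p^2 - 3.62*p + 0.22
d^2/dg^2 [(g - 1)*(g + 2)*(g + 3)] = 6*g + 8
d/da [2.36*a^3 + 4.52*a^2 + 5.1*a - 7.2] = 7.08*a^2 + 9.04*a + 5.1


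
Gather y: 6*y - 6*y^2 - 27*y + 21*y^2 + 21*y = 15*y^2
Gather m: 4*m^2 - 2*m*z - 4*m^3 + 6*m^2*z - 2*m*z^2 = -4*m^3 + m^2*(6*z + 4) + m*(-2*z^2 - 2*z)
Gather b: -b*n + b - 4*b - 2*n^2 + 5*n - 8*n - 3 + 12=b*(-n - 3) - 2*n^2 - 3*n + 9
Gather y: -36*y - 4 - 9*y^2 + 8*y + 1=-9*y^2 - 28*y - 3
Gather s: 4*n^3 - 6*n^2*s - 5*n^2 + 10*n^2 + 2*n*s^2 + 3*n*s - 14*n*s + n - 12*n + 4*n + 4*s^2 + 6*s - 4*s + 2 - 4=4*n^3 + 5*n^2 - 7*n + s^2*(2*n + 4) + s*(-6*n^2 - 11*n + 2) - 2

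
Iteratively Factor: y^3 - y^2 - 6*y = (y - 3)*(y^2 + 2*y) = (y - 3)*(y + 2)*(y)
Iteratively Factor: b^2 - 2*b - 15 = (b - 5)*(b + 3)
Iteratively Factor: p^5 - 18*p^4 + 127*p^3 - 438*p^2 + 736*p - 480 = (p - 4)*(p^4 - 14*p^3 + 71*p^2 - 154*p + 120) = (p - 4)^2*(p^3 - 10*p^2 + 31*p - 30) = (p - 4)^2*(p - 3)*(p^2 - 7*p + 10) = (p - 5)*(p - 4)^2*(p - 3)*(p - 2)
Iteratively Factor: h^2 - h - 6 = (h - 3)*(h + 2)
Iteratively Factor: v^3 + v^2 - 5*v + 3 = (v - 1)*(v^2 + 2*v - 3) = (v - 1)^2*(v + 3)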